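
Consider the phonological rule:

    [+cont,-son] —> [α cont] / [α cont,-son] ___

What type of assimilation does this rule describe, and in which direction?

The rule copies [cont] (continuancy) from the environment onto the target fricatives; since [±cont] encodes the stop/fricative manner contrast, the assimilating dimension is manner.
The conditioning segment sits to the left of the focus bar, meaning the trigger precedes the segment that changes — progressive assimilation.

progressive manner assimilation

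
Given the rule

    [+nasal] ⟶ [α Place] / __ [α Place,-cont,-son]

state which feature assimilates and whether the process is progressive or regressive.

regressive place assimilation

The shared variable α links the value of the place features (abbreviated [Place]) on the target to the same value on the neighbouring segment, so place is the feature that assimilates.
The conditioning segment sits to the right of the focus bar, meaning the trigger follows the segment that changes — regressive assimilation.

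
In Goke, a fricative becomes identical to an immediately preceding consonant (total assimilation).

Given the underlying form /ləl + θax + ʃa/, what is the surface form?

[ləllaxxa]

/θ/ is the segment targeted by the rule; it sits immediately after /l/, so it assimilates completely and surfaces as [l].
At the second juncture, /ʃ/ likewise becomes [x] adjacent to /x/.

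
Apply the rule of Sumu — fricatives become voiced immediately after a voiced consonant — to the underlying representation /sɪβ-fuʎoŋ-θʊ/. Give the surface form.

The rule targets /f/ (voiceless labiodental fricative), which sits after the trigger /β/ (voiced).
Changing only its voicing to voiced gives [v] — the voiced labiodental fricative.
The same rule applies at the second boundary: /θ/ → [ð] next to /ŋ/.

[sɪβvuʎoŋðʊ]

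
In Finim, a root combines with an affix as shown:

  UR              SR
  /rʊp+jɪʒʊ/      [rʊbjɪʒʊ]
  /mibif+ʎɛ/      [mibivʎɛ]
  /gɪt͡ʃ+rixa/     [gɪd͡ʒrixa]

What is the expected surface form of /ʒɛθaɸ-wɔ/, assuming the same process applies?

[ʒɛθaβwɔ]

The data show regressive voicing assimilation: /p/ → [b] before /j/; /f/ → [v] before /ʎ/; /t͡ʃ/ → [d͡ʒ] before /r/. In each pair only voicing changes, matching the following consonant, while place and manner stay constant.
/ɸ/ is a voiceless bilabial fricative. The following trigger /w/ is voiced, so /ɸ/ must become voiced as well.
The voiced bilabial fricative is [β], so /ɸ/ → [β].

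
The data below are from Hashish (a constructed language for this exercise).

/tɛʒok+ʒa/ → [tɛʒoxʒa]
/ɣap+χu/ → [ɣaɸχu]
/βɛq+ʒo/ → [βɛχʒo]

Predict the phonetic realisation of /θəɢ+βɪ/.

The data show regressive manner assimilation: /k/ → [x] before /ʒ/; /p/ → [ɸ] before /χ/; /q/ → [χ] before /ʒ/. In each pair only manner changes, matching the following consonant, while place and voice stay constant.
/ɢ/ is a voiced uvular stop. The following trigger /β/ is a fricative, so /ɢ/ must become a fricative as well.
A voiced uvular fricative is [ʁ], so the surface segment is [ʁ].

[θəʁβɪ]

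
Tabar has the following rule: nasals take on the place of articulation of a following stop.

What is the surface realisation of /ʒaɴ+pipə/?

[ʒampipə]

The rule targets /ɴ/ (voiced uvular nasal), which sits before the trigger /p/ (bilabial).
Changing only its place to bilabial gives [m] — the voiced bilabial nasal.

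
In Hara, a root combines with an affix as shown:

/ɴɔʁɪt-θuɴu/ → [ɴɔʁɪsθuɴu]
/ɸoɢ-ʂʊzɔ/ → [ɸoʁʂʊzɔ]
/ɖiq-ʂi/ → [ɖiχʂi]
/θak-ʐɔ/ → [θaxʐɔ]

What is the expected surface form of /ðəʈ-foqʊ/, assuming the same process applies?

The data show regressive manner assimilation: /t/ → [s] before /θ/; /ɢ/ → [ʁ] before /ʂ/; /q/ → [χ] before /ʂ/; /k/ → [x] before /ʐ/. In each pair only manner changes, matching the following consonant, while place and voice stay constant.
/ʈ/ is a voiceless retroflex stop. The following trigger /f/ is a fricative, so /ʈ/ must become a fricative as well.
A voiceless retroflex fricative is [ʂ], so the surface segment is [ʂ].

[ðəʂfoqʊ]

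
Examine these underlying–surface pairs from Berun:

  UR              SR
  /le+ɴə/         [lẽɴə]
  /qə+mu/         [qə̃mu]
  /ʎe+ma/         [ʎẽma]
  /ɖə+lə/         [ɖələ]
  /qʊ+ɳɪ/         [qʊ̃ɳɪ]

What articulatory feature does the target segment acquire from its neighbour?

The vowel /e/ surfaces as nasalised [ẽ] next to the following nasal /ɴ/ — it has acquired the [+nasal] feature of its neighbour.
Likewise in the remaining data: /ə/ → [ə̃] before /m/; /e/ → [ẽ] before /m/; /ʊ/ → [ʊ̃] before /ɳ/ — each time a vowel is nasalised next to a following nasal.
No change occurs in [ɖələ] because the vowel at the boundary is adjacent to an oral consonant, not a nasal (/ə/ next to /l/).

nasality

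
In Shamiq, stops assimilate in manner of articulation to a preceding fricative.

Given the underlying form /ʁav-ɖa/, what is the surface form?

/ɖ/ is a voiced retroflex stop. The preceding trigger /v/ is a fricative, so /ɖ/ must become a fricative as well.
The voiced retroflex fricative is [ʐ], so /ɖ/ → [ʐ].

[ʁavʐa]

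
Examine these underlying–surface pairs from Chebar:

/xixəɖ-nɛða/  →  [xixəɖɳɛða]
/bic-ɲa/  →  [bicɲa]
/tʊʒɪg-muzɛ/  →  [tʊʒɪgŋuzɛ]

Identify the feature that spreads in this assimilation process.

place

Underlying /n/ is realised as [ɳ] next to /ɖ/; /ɖ/ itself does not change.
The change alveolar → retroflex matches the place of the preceding /ɖ/, identifying this as place assimilation.
The other alternating form patterns the same way: /m/ → [ŋ] after /g/ (bilabial → velar, matching velar) — only place changes, and always toward the preceding segment.
Nothing changes in [bicɲa]: there the adjacent consonants already agree in place (/ɲ/ and /c/ are both palatal), so this form is consistent with the same rule.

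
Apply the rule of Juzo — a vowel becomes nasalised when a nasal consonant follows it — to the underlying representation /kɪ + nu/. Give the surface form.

[kɪ̃nu]

/ɪ/ sits next to the nasal /n/ and is therefore nasalised to [ɪ̃].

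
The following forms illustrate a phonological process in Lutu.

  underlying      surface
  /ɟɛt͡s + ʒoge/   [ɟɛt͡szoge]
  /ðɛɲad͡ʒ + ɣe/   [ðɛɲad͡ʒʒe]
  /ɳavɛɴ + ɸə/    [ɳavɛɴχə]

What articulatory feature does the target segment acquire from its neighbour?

place

The segment that alternates is /ʒ/, which surfaces as [z] when adjacent to /t͡s/.
/ʒ/ is postalveolar while /t͡s/ is alveolar; the output [z] is alveolar, matching the trigger — so the feature that spreads is place.
Checking the remaining alternations: /ɣ/ → [ʒ] after /d͡ʒ/ (velar → postalveolar, matching postalveolar); /ɸ/ → [χ] after /ɴ/ (bilabial → uvular, matching uvular) — only place changes, and always toward the preceding segment.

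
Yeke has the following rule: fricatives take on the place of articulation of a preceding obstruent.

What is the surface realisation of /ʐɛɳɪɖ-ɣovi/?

The rule targets /ɣ/ (voiced velar fricative), which sits after the trigger /ɖ/ (retroflex).
Changing only its place to retroflex gives [ʐ] — the voiced retroflex fricative.

[ʐɛɳɪɖʐovi]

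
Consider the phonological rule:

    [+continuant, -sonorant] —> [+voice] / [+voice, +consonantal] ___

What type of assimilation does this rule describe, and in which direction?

The structural change is [+voice], and the conditioning segment [+voice, +consonantal] (a voiced consonant) is itself voiced, so the target comes to share the voicing of its neighbour — voicing assimilation.
The conditioning segment sits to the left of the focus bar, meaning the trigger precedes the segment that changes — progressive assimilation.

progressive voicing assimilation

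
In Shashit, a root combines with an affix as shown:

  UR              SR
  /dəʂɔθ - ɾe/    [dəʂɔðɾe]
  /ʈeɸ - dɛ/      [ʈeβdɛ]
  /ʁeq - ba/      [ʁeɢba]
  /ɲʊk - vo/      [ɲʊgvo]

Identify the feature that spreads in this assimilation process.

Underlying /θ/ is realised as [ð] next to /ɾ/; /ɾ/ itself does not change.
The change voiceless → voiced matches the voicing of the following /ɾ/, identifying this as voicing assimilation.
The other alternating forms pattern the same way: /ɸ/ → [β] before /d/ (voiceless → voiced, matching voiced); /q/ → [ɢ] before /b/ (voiceless → voiced, matching voiced); /k/ → [g] before /v/ (voiceless → voiced, matching voiced) — only voicing changes, and always toward the following segment.

voicing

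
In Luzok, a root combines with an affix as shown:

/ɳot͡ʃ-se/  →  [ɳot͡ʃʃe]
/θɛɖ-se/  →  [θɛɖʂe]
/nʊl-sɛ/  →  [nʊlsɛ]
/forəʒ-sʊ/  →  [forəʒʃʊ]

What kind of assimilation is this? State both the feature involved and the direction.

Underlying /s/ is realised as [ʃ] next to /t͡ʃ/; /t͡ʃ/ itself does not change.
/s/ is alveolar while /t͡ʃ/ is postalveolar; the output [ʃ] is postalveolar, matching the trigger — so the feature that spreads is place.
Manner and voice are unchanged, so the assimilation is partial, not total.
The same holds elsewhere in the data: /s/ → [ʂ] after /ɖ/ (alveolar → retroflex, matching retroflex); /s/ → [ʃ] after /ʒ/ (alveolar → postalveolar, matching postalveolar) — only place changes, and always toward the preceding segment.
Nothing changes in [nʊlsɛ]: there the adjacent consonants already agree in place (/s/ and /l/ are both alveolar), so this form is consistent with the same rule.
Since the segment that changes follows the conditioning segment, the assimilation is progressive.

progressive place assimilation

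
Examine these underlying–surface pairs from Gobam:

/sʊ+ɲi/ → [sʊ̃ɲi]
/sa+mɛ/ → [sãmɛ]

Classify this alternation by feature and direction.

regressive nasality assimilation (vowel nasalisation)

The vowel /ʊ/ surfaces as nasalised [ʊ̃] next to the following nasal /ɲ/ — it has acquired the [+nasal] feature of its neighbour.
Likewise in the remaining data: /a/ → [ã] before /m/ — each time a vowel is nasalised next to a following nasal.
Because the conditioning nasal is to the right of the vowel that changes, the process is regressive (anticipatory).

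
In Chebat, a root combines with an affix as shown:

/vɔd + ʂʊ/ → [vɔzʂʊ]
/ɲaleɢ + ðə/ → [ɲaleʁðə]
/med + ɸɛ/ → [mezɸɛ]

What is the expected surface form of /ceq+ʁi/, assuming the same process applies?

[ceχʁi]

The data show regressive manner assimilation: /d/ → [z] before /ʂ/; /ɢ/ → [ʁ] before /ð/; /d/ → [z] before /ɸ/. In each pair only manner changes, matching the following consonant, while place and voice stay constant.
The rule targets /q/ (voiceless uvular stop), which sits before the trigger /ʁ/ (fricative).
Changing only its manner to fricative gives [χ] — the voiceless uvular fricative.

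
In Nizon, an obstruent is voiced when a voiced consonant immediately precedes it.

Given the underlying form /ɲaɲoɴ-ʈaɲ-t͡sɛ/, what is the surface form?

[ɲaɲoɴɖaɲd͡zɛ]

The rule targets /ʈ/ (voiceless retroflex stop), which sits after the trigger /ɴ/ (voiced).
Changing only its voicing to voiced gives [ɖ] — the voiced retroflex stop.
The same rule applies at the second boundary: /t͡s/ → [d͡z] next to /ɲ/.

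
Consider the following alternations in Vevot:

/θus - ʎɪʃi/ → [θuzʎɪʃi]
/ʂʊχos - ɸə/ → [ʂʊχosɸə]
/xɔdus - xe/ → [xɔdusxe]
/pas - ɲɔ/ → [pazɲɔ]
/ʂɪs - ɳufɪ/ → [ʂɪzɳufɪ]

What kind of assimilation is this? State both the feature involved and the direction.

The segment that alternates is /s/, which surfaces as [z] when adjacent to /ʎ/.
/s/ is voiceless while /ʎ/ is voiced; the output [z] is voiced, matching the trigger — so the feature that spreads is voicing.
Place and manner are unchanged, so the assimilation is partial, not total.
The same holds elsewhere in the data: /s/ → [z] before /ɲ/ (voiceless → voiced, matching voiced); /s/ → [z] before /ɳ/ (voiceless → voiced, matching voiced) — only voicing changes, and always toward the following segment.
No alternation appears in [ʂʊχosɸə], [xɔdusxe]: there the adjacent consonants already agree in voicing (/s/ and /ɸ/ are both voiceless; /s/ and /x/ are both voiceless), so these forms are consistent with the same rule.
Since the segment that changes precedes the conditioning segment, the assimilation is regressive.

regressive voicing assimilation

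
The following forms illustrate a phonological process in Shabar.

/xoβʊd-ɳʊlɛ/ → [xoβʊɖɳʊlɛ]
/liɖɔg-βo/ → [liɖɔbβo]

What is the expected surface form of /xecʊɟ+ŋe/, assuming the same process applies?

[xecʊgŋe]

The data show regressive place assimilation: /d/ → [ɖ] before /ɳ/; /g/ → [b] before /β/. In each pair only place changes, matching the following consonant, while manner and voice stay constant.
/ɟ/ is a voiced palatal stop. The following trigger /ŋ/ is velar, so /ɟ/ must become velar as well.
A voiced velar stop is [g], so the surface segment is [g].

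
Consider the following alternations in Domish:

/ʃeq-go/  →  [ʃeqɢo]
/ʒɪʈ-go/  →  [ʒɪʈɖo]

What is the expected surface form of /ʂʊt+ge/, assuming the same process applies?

[ʂʊtde]

The data show progressive place assimilation: /g/ → [ɢ] after /q/; /g/ → [ɖ] after /ʈ/. In each pair only place changes, matching the preceding consonant, while manner and voice stay constant.
/g/ is a voiced velar stop. The preceding trigger /t/ is alveolar, so /g/ must become alveolar as well.
A voiced alveolar stop is [d], so the surface segment is [d].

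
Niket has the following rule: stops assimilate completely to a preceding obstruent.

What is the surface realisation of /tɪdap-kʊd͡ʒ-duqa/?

[tɪdappʊd͡ʒd͡ʒuqa]

/k/ is the segment targeted by the rule; it sits immediately after /p/, so it assimilates completely and surfaces as [p].
The same rule applies at the second boundary: /d/ → [d͡ʒ] next to /d͡ʒ/.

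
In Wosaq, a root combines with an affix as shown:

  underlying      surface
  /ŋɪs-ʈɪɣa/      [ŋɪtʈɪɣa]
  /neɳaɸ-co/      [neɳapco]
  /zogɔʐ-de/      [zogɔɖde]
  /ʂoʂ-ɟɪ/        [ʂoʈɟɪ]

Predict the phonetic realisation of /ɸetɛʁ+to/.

[ɸetɛɢto]

The data show regressive manner assimilation: /s/ → [t] before /ʈ/; /ɸ/ → [p] before /c/; /ʐ/ → [ɖ] before /d/; /ʂ/ → [ʈ] before /ɟ/. In each pair only manner changes, matching the following consonant, while place and voice stay constant.
/ʁ/ is a voiced uvular fricative. The following trigger /t/ is a stop, so /ʁ/ must become a stop as well.
The voiced uvular stop is [ɢ], so /ʁ/ → [ɢ].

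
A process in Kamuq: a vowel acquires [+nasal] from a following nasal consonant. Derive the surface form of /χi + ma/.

The vowel /i/ is adjacent to the following nasal /m/, so it acquires [+nasal] and surfaces as [ĩ].

[χĩma]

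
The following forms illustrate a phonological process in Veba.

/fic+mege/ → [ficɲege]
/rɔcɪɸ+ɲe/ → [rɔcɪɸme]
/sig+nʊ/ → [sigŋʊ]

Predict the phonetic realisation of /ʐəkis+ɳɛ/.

The data show progressive place assimilation: /m/ → [ɲ] after /c/; /ɲ/ → [m] after /ɸ/; /n/ → [ŋ] after /g/. In each pair only place changes, matching the preceding consonant, while manner and voice stay constant.
The rule targets /ɳ/ (voiced retroflex nasal), which sits after the trigger /s/ (alveolar).
A voiced alveolar nasal is [n], so the surface segment is [n].

[ʐəkisnɛ]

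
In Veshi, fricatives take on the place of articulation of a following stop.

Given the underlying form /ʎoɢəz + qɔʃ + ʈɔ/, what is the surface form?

/z/ is a voiced alveolar fricative. The following trigger /q/ is uvular, so /z/ must become uvular as well.
A voiced uvular fricative is [ʁ], so the surface segment is [ʁ].
At the second juncture, /ʃ/ likewise becomes [ʂ] adjacent to /ʈ/.

[ʎoɢəʁqɔʂʈɔ]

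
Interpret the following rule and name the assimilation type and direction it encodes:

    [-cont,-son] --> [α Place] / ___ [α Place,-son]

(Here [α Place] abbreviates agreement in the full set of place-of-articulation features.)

regressive place assimilation

The shared variable α links the value of the place features (abbreviated [Place]) on the target to the same value on the neighbouring segment, so place is the feature that assimilates.
The conditioning segment sits to the right of the focus bar, meaning the trigger follows the segment that changes — regressive assimilation.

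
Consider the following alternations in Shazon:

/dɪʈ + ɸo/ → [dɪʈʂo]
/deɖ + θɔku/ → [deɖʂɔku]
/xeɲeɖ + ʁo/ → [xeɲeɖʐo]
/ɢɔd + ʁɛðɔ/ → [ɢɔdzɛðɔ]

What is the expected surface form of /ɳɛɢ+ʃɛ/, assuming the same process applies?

[ɳɛɢχɛ]

The data show progressive place assimilation: /ɸ/ → [ʂ] after /ʈ/; /θ/ → [ʂ] after /ɖ/; /ʁ/ → [ʐ] after /ɖ/; /ʁ/ → [z] after /d/. In each pair only place changes, matching the preceding consonant, while manner and voice stay constant.
The rule targets /ʃ/ (voiceless postalveolar fricative), which sits after the trigger /ɢ/ (uvular).
A voiceless uvular fricative is [χ], so the surface segment is [χ].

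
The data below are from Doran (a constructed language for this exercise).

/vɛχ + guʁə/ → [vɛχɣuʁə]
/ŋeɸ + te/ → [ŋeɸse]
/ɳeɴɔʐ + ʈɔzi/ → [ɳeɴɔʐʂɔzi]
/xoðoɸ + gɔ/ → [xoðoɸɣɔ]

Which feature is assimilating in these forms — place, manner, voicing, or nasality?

manner

The segment that alternates is /g/, which surfaces as [ɣ] when adjacent to /χ/.
The change stop → fricative matches the manner of the preceding /χ/, identifying this as manner assimilation.
Checking the remaining alternations: /t/ → [s] after /ɸ/ (stop → fricative, matching a fricative); /ʈ/ → [ʂ] after /ʐ/ (stop → fricative, matching a fricative); /g/ → [ɣ] after /ɸ/ (stop → fricative, matching a fricative) — only manner changes, and always toward the preceding segment.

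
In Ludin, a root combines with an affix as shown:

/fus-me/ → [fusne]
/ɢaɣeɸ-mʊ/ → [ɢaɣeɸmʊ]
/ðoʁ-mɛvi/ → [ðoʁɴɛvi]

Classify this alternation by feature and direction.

progressive place assimilation

The segment that alternates is /m/, which surfaces as [n] when adjacent to /s/.
/m/ is bilabial while /s/ is alveolar; the output [n] is alveolar, matching the trigger — so the feature that spreads is place.
Manner and voice are unchanged, so the assimilation is partial, not total.
Checking the remaining alternation: /m/ → [ɴ] after /ʁ/ (bilabial → uvular, matching uvular) — only place changes, and always toward the preceding segment.
No alternation appears in [ɢaɣeɸmʊ]: there the adjacent consonants already agree in place (/m/ and /ɸ/ are both bilabial), so this form is consistent with the same rule.
The trigger is the preceding segment, so the direction is progressive (perseverative).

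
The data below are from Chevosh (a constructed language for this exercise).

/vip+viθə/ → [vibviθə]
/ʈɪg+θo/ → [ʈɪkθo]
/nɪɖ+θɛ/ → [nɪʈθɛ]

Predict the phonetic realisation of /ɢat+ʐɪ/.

The data show regressive voicing assimilation: /p/ → [b] before /v/; /g/ → [k] before /θ/; /ɖ/ → [ʈ] before /θ/. In each pair only voicing changes, matching the following consonant, while place and manner stay constant.
The rule targets /t/ (voiceless alveolar stop), which sits before the trigger /ʐ/ (voiced).
Changing only its voicing to voiced gives [d] — the voiced alveolar stop.

[ɢadʐɪ]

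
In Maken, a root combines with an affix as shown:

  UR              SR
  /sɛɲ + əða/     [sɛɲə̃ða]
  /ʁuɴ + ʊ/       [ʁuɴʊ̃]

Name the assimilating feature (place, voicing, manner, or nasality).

nasality

The vowel /ə/ surfaces as nasalised [ə̃] next to the preceding nasal /ɲ/ — it has acquired the [+nasal] feature of its neighbour.
Likewise in the remaining data: /ʊ/ → [ʊ̃] after /ɴ/ — each time a vowel is nasalised next to a preceding nasal.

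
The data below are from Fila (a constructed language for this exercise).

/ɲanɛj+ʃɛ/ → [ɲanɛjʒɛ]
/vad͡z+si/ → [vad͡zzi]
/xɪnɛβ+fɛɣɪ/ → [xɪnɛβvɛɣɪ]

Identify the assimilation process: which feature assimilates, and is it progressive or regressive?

progressive voicing assimilation

The segment that alternates is /ʃ/, which surfaces as [ʒ] when adjacent to /j/.
The change voiceless → voiced matches the voicing of the preceding /j/, identifying this as voicing assimilation.
Place and manner are unchanged, so the assimilation is partial, not total.
Checking the remaining alternations: /s/ → [z] after /d͡z/ (voiceless → voiced, matching voiced); /f/ → [v] after /β/ (voiceless → voiced, matching voiced) — only voicing changes, and always toward the preceding segment.
Since the segment that changes follows the conditioning segment, the assimilation is progressive.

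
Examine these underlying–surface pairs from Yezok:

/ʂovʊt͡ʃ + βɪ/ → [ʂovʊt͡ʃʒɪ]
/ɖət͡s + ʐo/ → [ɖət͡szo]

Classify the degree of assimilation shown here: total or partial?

Underlying /β/ is realised as [ʒ] next to /t͡ʃ/; /t͡ʃ/ itself does not change.
The change bilabial → postalveolar matches the place of the preceding /t͡ʃ/, identifying this as place assimilation.
Manner and voice are unchanged, so the assimilation is partial, not total.
The other alternating form patterns the same way: /ʐ/ → [z] after /t͡s/ (retroflex → alveolar, matching alveolar) — only place changes, and always toward the preceding segment.

partial assimilation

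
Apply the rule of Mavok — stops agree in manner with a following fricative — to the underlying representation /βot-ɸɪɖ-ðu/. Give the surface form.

[βosɸɪʐðu]

The rule targets /t/ (voiceless alveolar stop), which sits before the trigger /ɸ/ (fricative).
A voiceless alveolar fricative is [s], so the surface segment is [s].
The same rule applies at the second boundary: /ɖ/ → [ʐ] next to /ð/.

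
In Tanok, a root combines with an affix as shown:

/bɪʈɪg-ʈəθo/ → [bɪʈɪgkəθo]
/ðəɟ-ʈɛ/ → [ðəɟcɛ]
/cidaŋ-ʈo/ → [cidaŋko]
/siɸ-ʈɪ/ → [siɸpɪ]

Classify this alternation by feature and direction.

progressive place assimilation

Underlying /ʈ/ is realised as [k] next to /g/; /g/ itself does not change.
/ʈ/ is retroflex while /g/ is velar; the output [k] is velar, matching the trigger — so the feature that spreads is place.
Manner and voice are unchanged, so the assimilation is partial, not total.
Checking the remaining alternations: /ʈ/ → [c] after /ɟ/ (retroflex → palatal, matching palatal); /ʈ/ → [k] after /ŋ/ (retroflex → velar, matching velar); /ʈ/ → [p] after /ɸ/ (retroflex → bilabial, matching bilabial) — only place changes, and always toward the preceding segment.
The trigger is the preceding segment, so the direction is progressive (perseverative).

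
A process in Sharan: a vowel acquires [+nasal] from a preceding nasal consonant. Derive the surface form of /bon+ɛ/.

The vowel /ɛ/ is adjacent to the preceding nasal /n/, so it acquires [+nasal] and surfaces as [ɛ̃].

[bonɛ̃]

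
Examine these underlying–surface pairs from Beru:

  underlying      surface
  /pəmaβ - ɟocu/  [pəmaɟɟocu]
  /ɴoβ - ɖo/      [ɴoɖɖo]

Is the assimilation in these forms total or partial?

total assimilation

Underlying /β/ is realised as [ɟ] next to /ɟ/; /ɟ/ itself does not change.
The output [ɟ] is identical to the trigger /ɟ/ — every feature (place, manner, voicing) has been copied — so this is total assimilation.
The remaining alternation confirms this: /β/ → [ɖ] before /ɖ/ — in each case the output is a copy of the following consonant.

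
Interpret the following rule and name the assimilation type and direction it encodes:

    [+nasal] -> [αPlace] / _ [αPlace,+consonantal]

The shared variable α links the value of the place features (abbreviated [Place]) on the target to the same value on the neighbouring segment, so place is the feature that assimilates.
The conditioning segment sits to the right of the focus bar, meaning the trigger follows the segment that changes — regressive assimilation.

regressive place assimilation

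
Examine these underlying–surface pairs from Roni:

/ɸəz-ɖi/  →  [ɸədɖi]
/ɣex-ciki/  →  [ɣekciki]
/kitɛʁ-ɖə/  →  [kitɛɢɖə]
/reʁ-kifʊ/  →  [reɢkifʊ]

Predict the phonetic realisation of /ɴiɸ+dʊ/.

[ɴipdʊ]

The data show regressive manner assimilation: /z/ → [d] before /ɖ/; /x/ → [k] before /c/; /ʁ/ → [ɢ] before /ɖ/; /ʁ/ → [ɢ] before /k/. In each pair only manner changes, matching the following consonant, while place and voice stay constant.
/ɸ/ is a voiceless bilabial fricative. The following trigger /d/ is a stop, so /ɸ/ must become a stop as well.
The voiceless bilabial stop is [p], so /ɸ/ → [p].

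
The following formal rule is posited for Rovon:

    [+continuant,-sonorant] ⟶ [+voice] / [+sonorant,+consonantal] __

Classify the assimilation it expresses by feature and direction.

The target ([+continuant,-sonorant], fricatives) acquires [+voice] next to a sonorant consonant ([+sonorant,+consonantal]) — it takes on the voicing of its neighbour, so the feature that spreads is voicing.
The conditioning segment sits to the left of the focus bar, meaning the trigger precedes the segment that changes — progressive assimilation.

progressive voicing assimilation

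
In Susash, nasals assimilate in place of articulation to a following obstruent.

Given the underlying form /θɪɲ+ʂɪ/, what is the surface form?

[θɪɳʂɪ]

/ɲ/ is a voiced palatal nasal. The following trigger /ʂ/ is retroflex, so /ɲ/ must become retroflex as well.
The voiced retroflex nasal is [ɳ], so /ɲ/ → [ɳ].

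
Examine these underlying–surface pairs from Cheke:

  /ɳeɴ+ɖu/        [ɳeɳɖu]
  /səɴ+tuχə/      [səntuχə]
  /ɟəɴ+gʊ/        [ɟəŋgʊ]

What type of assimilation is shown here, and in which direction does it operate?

Comparing underlying and surface forms, /ɴ/ → [ɳ] is the alternation; the neighbouring /ɖ/ is constant.
The change uvular → retroflex matches the place of the following /ɖ/, identifying this as place assimilation.
Manner and voice are unchanged, so the assimilation is partial, not total.
The same holds elsewhere in the data: /ɴ/ → [n] before /t/ (uvular → alveolar, matching alveolar); /ɴ/ → [ŋ] before /g/ (uvular → velar, matching velar) — only place changes, and always toward the following segment.
The trigger is the following segment, so the direction is regressive (anticipatory).

regressive place assimilation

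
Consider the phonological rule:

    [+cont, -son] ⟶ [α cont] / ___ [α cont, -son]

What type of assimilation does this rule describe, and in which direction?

regressive manner assimilation

The shared variable α links the value of [cont] on the target to that of the neighbouring obstruent. [cont] distinguishes stops from fricatives — a manner-of-articulation feature — so this is manner assimilation.
The conditioning segment sits to the right of the focus bar, meaning the trigger follows the segment that changes — regressive assimilation.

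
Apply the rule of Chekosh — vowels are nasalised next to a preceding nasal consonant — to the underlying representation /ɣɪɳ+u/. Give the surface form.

[ɣɪɳũ]

/u/ sits next to the nasal /ɳ/ and is therefore nasalised to [ũ].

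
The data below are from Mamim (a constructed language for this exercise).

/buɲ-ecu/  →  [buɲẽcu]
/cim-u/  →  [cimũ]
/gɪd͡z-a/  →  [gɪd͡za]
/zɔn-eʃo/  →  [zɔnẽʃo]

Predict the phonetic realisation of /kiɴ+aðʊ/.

The data show progressive nasality assimilation (vowel nasalisation): /e/ → [ẽ] after /ɲ/; /u/ → [ũ] after /m/; /e/ → [ẽ] after /n/ — a vowel is nasalised by an immediately preceding nasal consonant.
No change occurs in [gɪd͡za] because the vowel at the boundary is adjacent to an oral consonant, not a nasal (/a/ next to /d͡z/).
The vowel /a/ is adjacent to the preceding nasal /ɴ/, so it acquires [+nasal] and surfaces as [ã].

[kiɴãðʊ]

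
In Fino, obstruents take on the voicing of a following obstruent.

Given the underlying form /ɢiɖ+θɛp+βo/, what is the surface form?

[ɢiʈθɛbβo]

/ɖ/ is a voiced retroflex stop. The following trigger /θ/ is voiceless, so /ɖ/ must become voiceless as well.
The voiceless retroflex stop is [ʈ], so /ɖ/ → [ʈ].
At the second juncture, /p/ likewise becomes [b] adjacent to /β/.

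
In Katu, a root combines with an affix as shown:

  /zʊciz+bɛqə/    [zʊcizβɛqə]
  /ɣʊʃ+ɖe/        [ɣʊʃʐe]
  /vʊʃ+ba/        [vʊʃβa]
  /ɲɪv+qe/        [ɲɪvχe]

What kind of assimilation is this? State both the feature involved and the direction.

Underlying /b/ is realised as [β] next to /z/; /z/ itself does not change.
The change stop → fricative matches the manner of the preceding /z/, identifying this as manner assimilation.
Place and voice are unchanged, so the assimilation is partial, not total.
The other alternating forms pattern the same way: /ɖ/ → [ʐ] after /ʃ/ (stop → fricative, matching a fricative); /b/ → [β] after /ʃ/ (stop → fricative, matching a fricative); /q/ → [χ] after /v/ (stop → fricative, matching a fricative) — only manner changes, and always toward the preceding segment.
Since the segment that changes follows the conditioning segment, the assimilation is progressive.

progressive manner assimilation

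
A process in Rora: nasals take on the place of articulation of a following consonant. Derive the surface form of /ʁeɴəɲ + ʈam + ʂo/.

[ʁeɴəɳʈaɳʂo]

The rule targets /ɲ/ (voiced palatal nasal), which sits before the trigger /ʈ/ (retroflex).
Changing only its place to retroflex gives [ɳ] — the voiced retroflex nasal.
The same rule applies at the second boundary: /m/ → [ɳ] next to /ʂ/.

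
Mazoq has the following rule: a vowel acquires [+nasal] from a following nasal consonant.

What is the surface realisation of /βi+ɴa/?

[βĩɴa]

/i/ sits next to the nasal /ɴ/ and is therefore nasalised to [ĩ].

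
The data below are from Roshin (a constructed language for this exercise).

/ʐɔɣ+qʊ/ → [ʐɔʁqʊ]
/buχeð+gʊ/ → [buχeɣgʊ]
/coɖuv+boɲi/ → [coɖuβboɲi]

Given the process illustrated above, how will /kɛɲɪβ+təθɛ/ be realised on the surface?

[kɛɲɪztəθɛ]

The data show regressive place assimilation: /ɣ/ → [ʁ] before /q/; /ð/ → [ɣ] before /g/; /v/ → [β] before /b/. In each pair only place changes, matching the following consonant, while manner and voice stay constant.
/β/ is a voiced bilabial fricative. The following trigger /t/ is alveolar, so /β/ must become alveolar as well.
Changing only its place to alveolar gives [z] — the voiced alveolar fricative.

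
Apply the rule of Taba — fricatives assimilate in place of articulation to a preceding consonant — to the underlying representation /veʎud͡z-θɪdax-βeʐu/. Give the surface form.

[veʎud͡zsɪdaxɣeʐu]

/θ/ is a voiceless dental fricative. The preceding trigger /d͡z/ is alveolar, so /θ/ must become alveolar as well.
A voiceless alveolar fricative is [s], so the surface segment is [s].
The same rule applies at the second boundary: /β/ → [ɣ] next to /x/.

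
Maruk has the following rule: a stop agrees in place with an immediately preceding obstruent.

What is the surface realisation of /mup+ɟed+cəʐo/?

/ɟ/ is a voiced palatal stop. The preceding trigger /p/ is bilabial, so /ɟ/ must become bilabial as well.
Changing only its place to bilabial gives [b] — the voiced bilabial stop.
The same rule applies at the second boundary: /c/ → [t] next to /d/.

[mupbedtəʐo]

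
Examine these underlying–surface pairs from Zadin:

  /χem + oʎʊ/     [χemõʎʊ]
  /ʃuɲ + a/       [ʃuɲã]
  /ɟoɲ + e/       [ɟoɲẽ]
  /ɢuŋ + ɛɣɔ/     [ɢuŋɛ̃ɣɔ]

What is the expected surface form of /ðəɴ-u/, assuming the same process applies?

The data show progressive nasality assimilation (vowel nasalisation): /o/ → [õ] after /m/; /a/ → [ã] after /ɲ/; /e/ → [ẽ] after /ɲ/; /ɛ/ → [ɛ̃] after /ŋ/ — a vowel is nasalised by an immediately preceding nasal consonant.
/u/ sits next to the nasal /ɴ/ and is therefore nasalised to [ũ].

[ðəɴũ]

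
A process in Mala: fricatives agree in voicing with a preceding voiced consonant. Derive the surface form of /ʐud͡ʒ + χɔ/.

[ʐud͡ʒʁɔ]

/χ/ is a voiceless uvular fricative. The preceding trigger /d͡ʒ/ is voiced, so /χ/ must become voiced as well.
The voiced uvular fricative is [ʁ], so /χ/ → [ʁ].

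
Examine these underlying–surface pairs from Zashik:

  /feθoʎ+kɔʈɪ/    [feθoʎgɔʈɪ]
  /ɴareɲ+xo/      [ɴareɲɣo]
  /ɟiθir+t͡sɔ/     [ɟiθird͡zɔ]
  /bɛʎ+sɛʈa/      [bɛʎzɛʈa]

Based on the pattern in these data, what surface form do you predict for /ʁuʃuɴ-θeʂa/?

[ʁuʃuɴðeʂa]

The data show progressive voicing assimilation: /k/ → [g] after /ʎ/; /x/ → [ɣ] after /ɲ/; /t͡s/ → [d͡z] after /r/; /s/ → [z] after /ʎ/. In each pair only voicing changes, matching the preceding consonant, while place and manner stay constant.
/θ/ is a voiceless dental fricative. The preceding trigger /ɴ/ is voiced, so /θ/ must become voiced as well.
A voiced dental fricative is [ð], so the surface segment is [ð].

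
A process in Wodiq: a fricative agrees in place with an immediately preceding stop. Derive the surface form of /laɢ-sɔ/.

The rule targets /s/ (voiceless alveolar fricative), which sits after the trigger /ɢ/ (uvular).
A voiceless uvular fricative is [χ], so the surface segment is [χ].

[laɢχɔ]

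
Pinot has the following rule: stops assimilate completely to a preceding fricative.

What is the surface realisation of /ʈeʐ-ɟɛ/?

[ʈeʐʐɛ]

/ɟ/ is the segment targeted by the rule; it sits immediately after /ʐ/, so it assimilates completely and surfaces as [ʐ].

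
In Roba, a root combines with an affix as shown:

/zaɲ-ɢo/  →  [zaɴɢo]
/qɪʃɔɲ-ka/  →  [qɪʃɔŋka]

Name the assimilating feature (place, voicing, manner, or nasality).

place

The segment that alternates is /ɲ/, which surfaces as [ɴ] when adjacent to /ɢ/.
The change palatal → uvular matches the place of the following /ɢ/, identifying this as place assimilation.
The same holds elsewhere in the data: /ɲ/ → [ŋ] before /k/ (palatal → velar, matching velar) — only place changes, and always toward the following segment.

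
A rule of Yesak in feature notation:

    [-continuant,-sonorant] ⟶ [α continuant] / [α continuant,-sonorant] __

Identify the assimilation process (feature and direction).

progressive manner assimilation

The rule copies [continuant] (continuancy) from the environment onto the target stops; since [±continuant] encodes the stop/fricative manner contrast, the assimilating dimension is manner.
The conditioning segment sits to the left of the focus bar, meaning the trigger precedes the segment that changes — progressive assimilation.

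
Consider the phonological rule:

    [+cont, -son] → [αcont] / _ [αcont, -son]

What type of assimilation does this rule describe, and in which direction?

The rule copies [cont] (continuancy) from the environment onto the target fricatives; since [±cont] encodes the stop/fricative manner contrast, the assimilating dimension is manner.
Since the environment is written after the underscore, the trigger follows the target; the direction is regressive.

regressive manner assimilation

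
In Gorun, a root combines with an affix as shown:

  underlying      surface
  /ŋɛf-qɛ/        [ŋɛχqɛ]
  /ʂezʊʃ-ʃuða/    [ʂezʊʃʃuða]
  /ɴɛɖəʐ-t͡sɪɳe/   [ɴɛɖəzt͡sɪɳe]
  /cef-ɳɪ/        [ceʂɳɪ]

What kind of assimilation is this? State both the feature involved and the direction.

The segment that alternates is /f/, which surfaces as [χ] when adjacent to /q/.
The change labiodental → uvular matches the place of the following /q/, identifying this as place assimilation.
Manner and voice are unchanged, so the assimilation is partial, not total.
The same holds elsewhere in the data: /ʐ/ → [z] before /t͡s/ (retroflex → alveolar, matching alveolar); /f/ → [ʂ] before /ɳ/ (labiodental → retroflex, matching retroflex) — only place changes, and always toward the following segment.
Nothing changes in [ʂezʊʃʃuða]: there the adjacent consonants already agree in place (/ʃ/ and /ʃ/ are both postalveolar), so this form is consistent with the same rule.
Since the segment that changes precedes the conditioning segment, the assimilation is regressive.

regressive place assimilation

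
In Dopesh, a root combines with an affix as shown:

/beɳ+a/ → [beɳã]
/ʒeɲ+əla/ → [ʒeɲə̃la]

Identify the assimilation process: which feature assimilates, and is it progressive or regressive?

progressive nasality assimilation (vowel nasalisation)

The vowel /a/ surfaces as nasalised [ã] next to the preceding nasal /ɳ/ — it has acquired the [+nasal] feature of its neighbour.
The other form shows the same pattern: /ə/ → [ə̃] after /ɲ/ — each time a vowel is nasalised next to a preceding nasal.
Because the conditioning nasal is to the left of the vowel that changes, the process is progressive (perseverative).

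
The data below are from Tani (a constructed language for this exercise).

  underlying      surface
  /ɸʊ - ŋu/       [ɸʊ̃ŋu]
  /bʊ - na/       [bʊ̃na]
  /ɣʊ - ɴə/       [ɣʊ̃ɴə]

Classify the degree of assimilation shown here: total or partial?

partial assimilation

The vowel /ʊ/ surfaces as nasalised [ʊ̃] next to the following nasal /ŋ/ — it has acquired the [+nasal] feature of its neighbour.
Likewise in the remaining data: /ʊ/ → [ʊ̃] before /n/; /ʊ/ → [ʊ̃] before /ɴ/ — each time a vowel is nasalised next to a following nasal.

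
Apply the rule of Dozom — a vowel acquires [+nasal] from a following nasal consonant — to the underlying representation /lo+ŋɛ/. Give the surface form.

[lõŋɛ]

/o/ sits next to the nasal /ŋ/ and is therefore nasalised to [õ].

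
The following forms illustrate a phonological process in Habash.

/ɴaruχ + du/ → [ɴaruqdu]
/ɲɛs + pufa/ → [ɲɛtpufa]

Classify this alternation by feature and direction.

regressive manner assimilation

The segment that alternates is /χ/, which surfaces as [q] when adjacent to /d/.
/χ/ is a fricative while /d/ is a stop; the output [q] is a stop, matching the trigger — so the feature that spreads is manner.
Place and voice are unchanged, so the assimilation is partial, not total.
The other alternating form patterns the same way: /s/ → [t] before /p/ (fricative → stop, matching a stop) — only manner changes, and always toward the following segment.
Since the segment that changes precedes the conditioning segment, the assimilation is regressive.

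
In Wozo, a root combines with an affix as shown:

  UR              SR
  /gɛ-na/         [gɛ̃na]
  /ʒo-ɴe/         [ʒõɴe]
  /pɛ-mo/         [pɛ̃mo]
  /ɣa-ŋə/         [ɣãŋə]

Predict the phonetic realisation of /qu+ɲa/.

The data show regressive nasality assimilation (vowel nasalisation): /ɛ/ → [ɛ̃] before /n/; /o/ → [õ] before /ɴ/; /ɛ/ → [ɛ̃] before /m/; /a/ → [ã] before /ŋ/ — a vowel is nasalised by an immediately following nasal consonant.
/u/ sits next to the nasal /ɲ/ and is therefore nasalised to [ũ].

[qũɲa]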